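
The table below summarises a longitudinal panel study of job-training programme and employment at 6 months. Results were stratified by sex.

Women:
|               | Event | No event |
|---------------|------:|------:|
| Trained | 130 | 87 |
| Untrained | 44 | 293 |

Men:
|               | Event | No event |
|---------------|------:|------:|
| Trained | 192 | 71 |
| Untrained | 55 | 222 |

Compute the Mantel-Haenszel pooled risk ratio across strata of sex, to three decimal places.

4.034

RR_MH = Σ(aᵢ·n₀ᵢ/nᵢ) / Σ(cᵢ·n₁ᵢ/nᵢ), with n₁ᵢ = aᵢ+bᵢ (exposed), n₀ᵢ = cᵢ+dᵢ (unexposed), nᵢ = n₁ᵢ+n₀ᵢ.
Stratum 1 (Women): n₁ = 217, n₀ = 337, n = 554; a·n₀/n = 130·337/554 = 79.0794; c·n₁/n = 44·217/554 = 17.2347
Stratum 2 (Men): n₁ = 263, n₀ = 277, n = 540; a·n₀/n = 192·277/540 = 98.4889; c·n₁/n = 55·263/540 = 26.7870
RR_MH = (79.0794 + 98.4889) / (17.2347 + 26.7870) = 177.5683 / 44.0217 = 4.03365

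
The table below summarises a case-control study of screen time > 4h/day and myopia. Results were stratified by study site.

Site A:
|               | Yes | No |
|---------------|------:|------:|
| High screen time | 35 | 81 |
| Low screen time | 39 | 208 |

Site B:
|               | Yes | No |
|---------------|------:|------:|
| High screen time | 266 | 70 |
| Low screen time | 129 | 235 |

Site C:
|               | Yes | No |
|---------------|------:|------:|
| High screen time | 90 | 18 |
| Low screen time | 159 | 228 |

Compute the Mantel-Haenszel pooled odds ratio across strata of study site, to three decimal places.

5.507

OR_MH = Σ(aᵢdᵢ/nᵢ) / Σ(bᵢcᵢ/nᵢ), where nᵢ is the stratum total.
Stratum 1 (Site A): n = 363; a·d/n = 35·208/363 = 20.0551; b·c/n = 81·39/363 = 8.7025
Stratum 2 (Site B): n = 700; a·d/n = 266·235/700 = 89.3000; b·c/n = 70·129/700 = 12.9000
Stratum 3 (Site C): n = 495; a·d/n = 90·228/495 = 41.4545; b·c/n = 18·159/495 = 5.7818
OR_MH = (20.0551 + 89.3000 + 41.4545) / (8.7025 + 12.9000 + 5.7818) = 150.8096 / 27.3843 = 5.50716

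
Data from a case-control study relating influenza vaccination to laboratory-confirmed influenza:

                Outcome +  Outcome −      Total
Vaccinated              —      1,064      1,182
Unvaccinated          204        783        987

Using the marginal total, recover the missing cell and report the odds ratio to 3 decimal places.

The missing cell is in the exposed row: 1182 − 1064 = 118.
So a = 118, b = 1064, c = 204, d = 783.
OR = (a·d)/(b·c) = (118 × 783) / (1064 × 204) = 92394 / 217056 = 0.42567

0.426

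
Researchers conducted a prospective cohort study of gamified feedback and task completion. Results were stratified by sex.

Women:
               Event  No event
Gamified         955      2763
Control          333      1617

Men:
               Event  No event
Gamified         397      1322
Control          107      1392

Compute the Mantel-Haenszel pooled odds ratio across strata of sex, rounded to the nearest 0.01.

OR_MH = Σ(aᵢdᵢ/nᵢ) / Σ(bᵢcᵢ/nᵢ), where nᵢ is the stratum total.
Stratum 1 (Women): n = 5668; a·d/n = 955·1617/5668 = 272.4480; b·c/n = 2763·333/5668 = 162.3287
Stratum 2 (Men): n = 3218; a·d/n = 397·1392/3218 = 171.7290; b·c/n = 1322·107/3218 = 43.9571
OR_MH = (272.4480 + 171.7290) / (162.3287 + 43.9571) = 444.1770 / 206.2858 = 2.15321

2.15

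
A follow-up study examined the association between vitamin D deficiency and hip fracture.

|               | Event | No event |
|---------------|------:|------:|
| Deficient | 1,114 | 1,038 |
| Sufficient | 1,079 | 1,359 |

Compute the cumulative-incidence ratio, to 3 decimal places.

1.170

Cells: a = 1114, b = 1038, c = 1079, d = 1359.
Risk in exposed = 1114/2152 = 0.51766; risk in unexposed = 1079/2438 = 0.44258.
RR = 0.51766 / 0.44258 = 1.16965
The risk among the exposed is 1.17 times that among the unexposed.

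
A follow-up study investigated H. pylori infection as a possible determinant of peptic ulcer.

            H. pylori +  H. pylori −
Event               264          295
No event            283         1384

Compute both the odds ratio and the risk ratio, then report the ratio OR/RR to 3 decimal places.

1.593

Reading the table with exposure as columns: a = 264 (H. pylori +, case), b = 283 (H. pylori +, non-case), c = 295 (H. pylori −, case), d = 1384.
OR = (264·1384)/(283·295) = 365376/83485 = 4.37655
Risk in exposed = 264/547 = 0.48263; risk in unexposed = 295/1679 = 0.17570; RR = 2.74692
OR/RR = 4.37655 / 2.74692 = 1.59326
The outcome is not rare, so the OR lies further from 1 than the RR.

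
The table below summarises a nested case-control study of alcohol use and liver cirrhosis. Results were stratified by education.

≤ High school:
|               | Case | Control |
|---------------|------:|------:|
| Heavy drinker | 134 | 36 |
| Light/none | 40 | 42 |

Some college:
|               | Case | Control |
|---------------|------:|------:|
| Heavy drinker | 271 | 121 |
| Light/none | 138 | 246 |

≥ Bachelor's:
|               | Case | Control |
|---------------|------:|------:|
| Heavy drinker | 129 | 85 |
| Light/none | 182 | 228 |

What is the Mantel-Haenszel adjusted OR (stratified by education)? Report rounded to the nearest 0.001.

2.987

OR_MH = Σ(aᵢdᵢ/nᵢ) / Σ(bᵢcᵢ/nᵢ), where nᵢ is the stratum total.
Stratum 1 (≤ High school): n = 252; a·d/n = 134·42/252 = 22.3333; b·c/n = 36·40/252 = 5.7143
Stratum 2 (Some college): n = 776; a·d/n = 271·246/776 = 85.9098; b·c/n = 121·138/776 = 21.5180
Stratum 3 (≥ Bachelor's): n = 624; a·d/n = 129·228/624 = 47.1346; b·c/n = 85·182/624 = 24.7917
OR_MH = (22.3333 + 85.9098 + 47.1346) / (5.7143 + 21.5180 + 24.7917) = 155.3777 / 52.0240 = 2.98666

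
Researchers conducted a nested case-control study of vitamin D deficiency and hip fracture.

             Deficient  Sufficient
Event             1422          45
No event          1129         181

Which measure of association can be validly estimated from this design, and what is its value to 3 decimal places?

Reading the table with exposure as columns: a = 1422 (Deficient, case), b = 1129 (Deficient, non-case), c = 45 (Sufficient, case), d = 181.
This is a nested case-control study: participants were sampled on outcome status, so risks in the source population cannot be estimated directly — relative risk is not valid here. The odds ratio is the appropriate measure.
OR = (a·d)/(b·c) = (1422 × 181) / (1129 × 45) = 257382 / 50805 = 5.06608

5.066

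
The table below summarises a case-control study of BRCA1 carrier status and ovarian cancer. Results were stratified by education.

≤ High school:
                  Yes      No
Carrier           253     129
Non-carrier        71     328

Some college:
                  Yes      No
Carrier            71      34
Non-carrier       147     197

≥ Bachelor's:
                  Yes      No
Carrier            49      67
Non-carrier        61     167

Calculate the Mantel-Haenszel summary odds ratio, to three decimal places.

4.640

OR_MH = Σ(aᵢdᵢ/nᵢ) / Σ(bᵢcᵢ/nᵢ), where nᵢ is the stratum total.
Stratum 1 (≤ High school): n = 781; a·d/n = 253·328/781 = 106.2535; b·c/n = 129·71/781 = 11.7273
Stratum 2 (Some college): n = 449; a·d/n = 71·197/449 = 31.1514; b·c/n = 34·147/449 = 11.1314
Stratum 3 (≥ Bachelor's): n = 344; a·d/n = 49·167/344 = 23.7878; b·c/n = 67·61/344 = 11.8808
OR_MH = (106.2535 + 31.1514 + 23.7878) / (11.7273 + 11.1314 + 11.8808) = 161.1928 / 34.7395 = 4.64004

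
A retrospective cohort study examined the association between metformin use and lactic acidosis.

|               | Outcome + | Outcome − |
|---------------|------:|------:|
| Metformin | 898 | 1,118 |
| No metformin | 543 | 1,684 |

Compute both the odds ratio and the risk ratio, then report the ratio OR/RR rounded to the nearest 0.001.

Cells: a = 898, b = 1118, c = 543, d = 1684.
OR = (898·1684)/(1118·543) = 1512232/607074 = 2.49102
Risk in exposed = 898/2016 = 0.44544; risk in unexposed = 543/2227 = 0.24383; RR = 1.82686
OR/RR = 2.49102 / 1.82686 = 1.36355
The outcome is not rare, so the OR lies further from 1 than the RR.

1.364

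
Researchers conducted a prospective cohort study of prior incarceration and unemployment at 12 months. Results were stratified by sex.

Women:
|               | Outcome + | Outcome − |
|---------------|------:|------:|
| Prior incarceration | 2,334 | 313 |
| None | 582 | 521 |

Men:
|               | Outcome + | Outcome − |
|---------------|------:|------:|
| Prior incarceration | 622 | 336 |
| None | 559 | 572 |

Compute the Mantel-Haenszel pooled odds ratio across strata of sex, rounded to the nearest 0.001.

OR_MH = Σ(aᵢdᵢ/nᵢ) / Σ(bᵢcᵢ/nᵢ), where nᵢ is the stratum total.
Stratum 1 (Women): n = 3750; a·d/n = 2334·521/3750 = 324.2704; b·c/n = 313·582/3750 = 48.5776
Stratum 2 (Men): n = 2089; a·d/n = 622·572/2089 = 170.3131; b·c/n = 336·559/2089 = 89.9110
OR_MH = (324.2704 + 170.3131) / (48.5776 + 89.9110) = 494.5835 / 138.4886 = 3.57129

3.571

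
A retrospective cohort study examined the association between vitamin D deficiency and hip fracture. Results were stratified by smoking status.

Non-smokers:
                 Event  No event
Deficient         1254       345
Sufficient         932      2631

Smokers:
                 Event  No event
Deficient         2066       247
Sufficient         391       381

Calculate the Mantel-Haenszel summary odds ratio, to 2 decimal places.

OR_MH = Σ(aᵢdᵢ/nᵢ) / Σ(bᵢcᵢ/nᵢ), where nᵢ is the stratum total.
Stratum 1 (Non-smokers): n = 5162; a·d/n = 1254·2631/5162 = 639.1465; b·c/n = 345·932/5162 = 62.2898
Stratum 2 (Smokers): n = 3085; a·d/n = 2066·381/3085 = 255.1527; b·c/n = 247·391/3085 = 31.3053
OR_MH = (639.1465 + 255.1527) / (62.2898 + 31.3053) = 894.2991 / 93.5952 = 9.55497

9.55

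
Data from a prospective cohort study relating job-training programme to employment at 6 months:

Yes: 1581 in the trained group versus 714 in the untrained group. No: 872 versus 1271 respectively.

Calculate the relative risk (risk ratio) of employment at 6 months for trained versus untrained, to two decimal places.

1.79

From the description: a = 1581, b = 872, c = 714, d = 1271.
Risk in exposed = 1581/2453 = 0.64452; risk in unexposed = 714/1985 = 0.35970.
RR = 0.64452 / 0.35970 = 1.79183
The risk among the exposed is 1.79 times that among the unexposed.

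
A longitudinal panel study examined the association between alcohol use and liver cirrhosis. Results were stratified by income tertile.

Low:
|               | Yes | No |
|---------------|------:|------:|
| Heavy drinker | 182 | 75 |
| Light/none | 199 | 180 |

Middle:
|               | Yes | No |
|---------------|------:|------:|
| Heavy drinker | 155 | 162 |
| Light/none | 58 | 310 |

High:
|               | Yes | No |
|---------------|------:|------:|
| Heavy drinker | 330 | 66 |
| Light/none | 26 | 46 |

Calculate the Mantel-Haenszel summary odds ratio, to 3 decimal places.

OR_MH = Σ(aᵢdᵢ/nᵢ) / Σ(bᵢcᵢ/nᵢ), where nᵢ is the stratum total.
Stratum 1 (Low): n = 636; a·d/n = 182·180/636 = 51.5094; b·c/n = 75·199/636 = 23.4670
Stratum 2 (Middle): n = 685; a·d/n = 155·310/685 = 70.1460; b·c/n = 162·58/685 = 13.7168
Stratum 3 (High): n = 468; a·d/n = 330·46/468 = 32.4359; b·c/n = 66·26/468 = 3.6667
OR_MH = (51.5094 + 70.1460 + 32.4359) / (23.4670 + 13.7168 + 3.6667) = 154.0913 / 40.8504 = 3.77208

3.772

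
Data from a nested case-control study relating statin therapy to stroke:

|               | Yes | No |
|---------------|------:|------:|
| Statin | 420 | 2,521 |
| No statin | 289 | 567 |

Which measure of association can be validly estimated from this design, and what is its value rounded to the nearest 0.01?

0.33

Cells: a = 420, b = 2521, c = 289, d = 567.
This is a nested case-control study: participants were sampled on outcome status, so risks in the source population cannot be estimated directly — relative risk is not valid here. The odds ratio is the appropriate measure.
OR = (a·d)/(b·c) = (420 × 567) / (2521 × 289) = 238140 / 728569 = 0.32686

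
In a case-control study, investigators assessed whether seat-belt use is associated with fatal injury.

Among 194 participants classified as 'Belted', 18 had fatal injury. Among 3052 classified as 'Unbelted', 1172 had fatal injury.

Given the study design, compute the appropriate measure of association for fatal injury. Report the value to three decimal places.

From the description: a = 18, b = 176, c = 1172, d = 1880.
This is a case-control study: participants were sampled on outcome status, so risks in the source population cannot be estimated directly — relative risk is not valid here. The odds ratio is the appropriate measure.
OR = (a·d)/(b·c) = (18 × 1880) / (176 × 1172) = 33840 / 206272 = 0.16406

0.164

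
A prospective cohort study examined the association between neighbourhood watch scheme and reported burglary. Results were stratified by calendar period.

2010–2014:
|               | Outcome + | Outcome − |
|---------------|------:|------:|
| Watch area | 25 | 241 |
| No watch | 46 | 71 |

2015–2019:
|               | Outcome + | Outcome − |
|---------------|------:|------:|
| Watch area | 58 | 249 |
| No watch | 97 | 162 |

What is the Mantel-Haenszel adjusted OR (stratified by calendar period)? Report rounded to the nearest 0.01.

OR_MH = Σ(aᵢdᵢ/nᵢ) / Σ(bᵢcᵢ/nᵢ), where nᵢ is the stratum total.
Stratum 1 (2010–2014): n = 383; a·d/n = 25·71/383 = 4.6345; b·c/n = 241·46/383 = 28.9452
Stratum 2 (2015–2019): n = 566; a·d/n = 58·162/566 = 16.6007; b·c/n = 249·97/566 = 42.6731
OR_MH = (4.6345 + 16.6007) / (28.9452 + 42.6731) = 21.2352 / 71.6183 = 0.29650

0.30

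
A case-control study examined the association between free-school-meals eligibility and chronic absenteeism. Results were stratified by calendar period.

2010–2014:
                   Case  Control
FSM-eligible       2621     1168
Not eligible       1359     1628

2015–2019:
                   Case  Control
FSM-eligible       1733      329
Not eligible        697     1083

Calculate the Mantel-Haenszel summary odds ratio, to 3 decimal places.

OR_MH = Σ(aᵢdᵢ/nᵢ) / Σ(bᵢcᵢ/nᵢ), where nᵢ is the stratum total.
Stratum 1 (2010–2014): n = 6776; a·d/n = 2621·1628/6776 = 629.7208; b·c/n = 1168·1359/6776 = 234.2550
Stratum 2 (2015–2019): n = 3842; a·d/n = 1733·1083/3842 = 488.5057; b·c/n = 329·697/3842 = 59.6858
OR_MH = (629.7208 + 488.5057) / (234.2550 + 59.6858) = 1118.2265 / 293.9409 = 3.80426

3.804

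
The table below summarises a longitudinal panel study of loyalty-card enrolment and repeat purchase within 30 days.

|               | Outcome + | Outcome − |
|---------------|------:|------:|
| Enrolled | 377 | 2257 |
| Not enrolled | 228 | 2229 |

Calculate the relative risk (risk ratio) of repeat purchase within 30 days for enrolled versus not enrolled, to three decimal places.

Cells: a = 377, b = 2257, c = 228, d = 2229.
Risk in exposed = 377/2634 = 0.14313; risk in unexposed = 228/2457 = 0.09280.
RR = 0.14313 / 0.09280 = 1.54240
The risk among the exposed is 1.54 times that among the unexposed.

1.542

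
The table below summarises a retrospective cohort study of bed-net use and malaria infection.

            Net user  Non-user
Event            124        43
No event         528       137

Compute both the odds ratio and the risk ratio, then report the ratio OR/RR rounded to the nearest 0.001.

Reading the table with exposure as columns: a = 124 (Net user, case), b = 528 (Net user, non-case), c = 43 (Non-user, case), d = 137.
OR = (124·137)/(528·43) = 16988/22704 = 0.74824
Risk in exposed = 124/652 = 0.19018; risk in unexposed = 43/180 = 0.23889; RR = 0.79612
OR/RR = 0.74824 / 0.79612 = 0.93986
The outcome is not rare, so the OR lies further from 1 than the RR.

0.940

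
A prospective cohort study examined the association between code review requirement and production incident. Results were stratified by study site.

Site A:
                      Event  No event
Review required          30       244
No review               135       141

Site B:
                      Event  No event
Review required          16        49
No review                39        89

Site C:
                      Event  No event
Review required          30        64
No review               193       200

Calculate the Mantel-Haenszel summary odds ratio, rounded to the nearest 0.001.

0.288

OR_MH = Σ(aᵢdᵢ/nᵢ) / Σ(bᵢcᵢ/nᵢ), where nᵢ is the stratum total.
Stratum 1 (Site A): n = 550; a·d/n = 30·141/550 = 7.6909; b·c/n = 244·135/550 = 59.8909
Stratum 2 (Site B): n = 193; a·d/n = 16·89/193 = 7.3782; b·c/n = 49·39/193 = 9.9016
Stratum 3 (Site C): n = 487; a·d/n = 30·200/487 = 12.3203; b·c/n = 64·193/487 = 25.3634
OR_MH = (7.6909 + 7.3782 + 12.3203) / (59.8909 + 9.9016 + 25.3634) = 27.3895 / 95.1559 = 0.28784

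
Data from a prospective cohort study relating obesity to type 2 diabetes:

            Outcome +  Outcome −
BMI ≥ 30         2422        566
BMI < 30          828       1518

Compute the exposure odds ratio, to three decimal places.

Cells: a = 2422, b = 566, c = 828, d = 1518.
OR = (a·d)/(b·c) = (2422 × 1518) / (566 × 828) = 3676596 / 468648 = 7.84511
The odds of type 2 diabetes are about 7.85 times as high in the bmi ≥ 30 group.

7.845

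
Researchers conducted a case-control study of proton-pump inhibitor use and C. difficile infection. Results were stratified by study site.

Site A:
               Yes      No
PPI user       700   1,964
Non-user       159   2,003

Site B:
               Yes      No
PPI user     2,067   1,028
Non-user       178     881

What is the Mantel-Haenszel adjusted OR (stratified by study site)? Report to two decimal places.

OR_MH = Σ(aᵢdᵢ/nᵢ) / Σ(bᵢcᵢ/nᵢ), where nᵢ is the stratum total.
Stratum 1 (Site A): n = 4826; a·d/n = 700·2003/4826 = 290.5305; b·c/n = 1964·159/4826 = 64.7070
Stratum 2 (Site B): n = 4154; a·d/n = 2067·881/4154 = 438.3792; b·c/n = 1028·178/4154 = 44.0501
OR_MH = (290.5305 + 438.3792) / (64.7070 + 44.0501) = 728.9096 / 108.7571 = 6.70218

6.70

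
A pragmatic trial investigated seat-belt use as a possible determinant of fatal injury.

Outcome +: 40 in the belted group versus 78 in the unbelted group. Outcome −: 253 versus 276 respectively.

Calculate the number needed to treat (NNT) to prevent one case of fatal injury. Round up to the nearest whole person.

12

Risk in treated group = 40/293 = 0.13652; risk in control = 78/354 = 0.22034.
Absolute risk reduction = 0.22034 − 0.13652 = 0.08382
NNT = 1 / ARR = 1 / 0.08382 = 11.930 → round up → 12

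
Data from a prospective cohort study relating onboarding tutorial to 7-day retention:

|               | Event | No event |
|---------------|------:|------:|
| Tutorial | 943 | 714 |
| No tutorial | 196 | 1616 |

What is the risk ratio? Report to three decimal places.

5.261

Cells: a = 943, b = 714, c = 196, d = 1616.
Risk in exposed = 943/1657 = 0.56910; risk in unexposed = 196/1812 = 0.10817.
RR = 0.56910 / 0.10817 = 5.26128
The risk among the exposed is 5.26 times that among the unexposed.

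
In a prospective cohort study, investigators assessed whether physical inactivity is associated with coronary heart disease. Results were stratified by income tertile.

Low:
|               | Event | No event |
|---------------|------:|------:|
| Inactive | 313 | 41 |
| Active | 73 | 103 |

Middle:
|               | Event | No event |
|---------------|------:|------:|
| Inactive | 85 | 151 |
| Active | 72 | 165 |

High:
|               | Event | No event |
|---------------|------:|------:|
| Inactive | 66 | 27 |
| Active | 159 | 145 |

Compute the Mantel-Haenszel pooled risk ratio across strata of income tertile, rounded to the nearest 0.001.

RR_MH = Σ(aᵢ·n₀ᵢ/nᵢ) / Σ(cᵢ·n₁ᵢ/nᵢ), with n₁ᵢ = aᵢ+bᵢ (exposed), n₀ᵢ = cᵢ+dᵢ (unexposed), nᵢ = n₁ᵢ+n₀ᵢ.
Stratum 1 (Low): n₁ = 354, n₀ = 176, n = 530; a·n₀/n = 313·176/530 = 103.9396; c·n₁/n = 73·354/530 = 48.7585
Stratum 2 (Middle): n₁ = 236, n₀ = 237, n = 473; a·n₀/n = 85·237/473 = 42.5899; c·n₁/n = 72·236/473 = 35.9239
Stratum 3 (High): n₁ = 93, n₀ = 304, n = 397; a·n₀/n = 66·304/397 = 50.5390; c·n₁/n = 159·93/397 = 37.2469
RR_MH = (103.9396 + 42.5899 + 50.5390) / (48.7585 + 35.9239 + 37.2469) = 197.0685 / 121.9292 = 1.61625

1.616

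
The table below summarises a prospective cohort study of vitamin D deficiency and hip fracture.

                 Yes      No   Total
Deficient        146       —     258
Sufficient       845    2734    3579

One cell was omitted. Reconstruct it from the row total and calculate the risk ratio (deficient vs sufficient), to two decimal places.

The missing cell is in the exposed row: 258 − 146 = 112.
So a = 146, b = 112, c = 845, d = 2734.
RR = [a/(a+b)] / [c/(c+d)] = (146/258) / (845/3579) = 0.56589/0.23610 = 2.39684

2.40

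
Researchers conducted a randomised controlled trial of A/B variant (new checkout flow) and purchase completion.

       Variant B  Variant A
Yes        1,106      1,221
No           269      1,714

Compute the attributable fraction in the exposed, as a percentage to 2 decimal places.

Reading the table with exposure as columns: a = 1106 (Variant B, case), b = 269 (Variant B, non-case), c = 1221 (Variant A, case), d = 1714.
Risk in exposed = 1106/1375 = 0.80436; risk in unexposed = 1221/2935 = 0.41601.
RR = 0.80436/0.41601 = 1.93350
AR% = (RR − 1)/RR × 100 = (1.93350 − 1)/1.93350 × 100 = 48.2804%

48.28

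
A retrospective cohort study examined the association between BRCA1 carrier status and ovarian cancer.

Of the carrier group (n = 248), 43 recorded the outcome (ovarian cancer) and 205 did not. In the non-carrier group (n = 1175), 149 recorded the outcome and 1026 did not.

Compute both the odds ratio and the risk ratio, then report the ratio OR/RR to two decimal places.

From the description: a = 43, b = 205, c = 149, d = 1026.
OR = (43·1026)/(205·149) = 44118/30545 = 1.44436
Risk in exposed = 43/248 = 0.17339; risk in unexposed = 149/1175 = 0.12681; RR = 1.36731
OR/RR = 1.44436 / 1.36731 = 1.05635
The outcome is not rare, so the OR lies further from 1 than the RR.

1.06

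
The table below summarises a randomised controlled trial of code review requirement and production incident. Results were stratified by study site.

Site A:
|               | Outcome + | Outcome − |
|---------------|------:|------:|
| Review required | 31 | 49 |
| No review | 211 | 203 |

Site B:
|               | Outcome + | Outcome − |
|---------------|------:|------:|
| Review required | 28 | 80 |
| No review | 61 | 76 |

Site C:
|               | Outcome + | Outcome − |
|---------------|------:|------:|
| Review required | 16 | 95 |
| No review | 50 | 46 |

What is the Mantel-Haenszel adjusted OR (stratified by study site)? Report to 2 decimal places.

OR_MH = Σ(aᵢdᵢ/nᵢ) / Σ(bᵢcᵢ/nᵢ), where nᵢ is the stratum total.
Stratum 1 (Site A): n = 494; a·d/n = 31·203/494 = 12.7389; b·c/n = 49·211/494 = 20.9291
Stratum 2 (Site B): n = 245; a·d/n = 28·76/245 = 8.6857; b·c/n = 80·61/245 = 19.9184
Stratum 3 (Site C): n = 207; a·d/n = 16·46/207 = 3.5556; b·c/n = 95·50/207 = 22.9469
OR_MH = (12.7389 + 8.6857 + 3.5556) / (20.9291 + 19.9184 + 22.9469) = 24.9801 / 63.7944 = 0.39157

0.39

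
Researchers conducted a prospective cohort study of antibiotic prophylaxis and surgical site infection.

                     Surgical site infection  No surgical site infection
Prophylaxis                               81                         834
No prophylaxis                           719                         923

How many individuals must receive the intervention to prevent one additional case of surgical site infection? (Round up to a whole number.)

3

Risk in treated group = 81/915 = 0.08852; risk in control = 719/1642 = 0.43788.
Absolute risk reduction = 0.43788 − 0.08852 = 0.34936
NNT = 1 / ARR = 1 / 0.34936 = 2.862 → round up → 3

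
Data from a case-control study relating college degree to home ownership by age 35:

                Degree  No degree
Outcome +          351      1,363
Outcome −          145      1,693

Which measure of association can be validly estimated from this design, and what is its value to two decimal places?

Reading the table with exposure as columns: a = 351 (Degree, case), b = 145 (Degree, non-case), c = 1363 (No degree, case), d = 1693.
This is a case-control study: participants were sampled on outcome status, so risks in the source population cannot be estimated directly — relative risk is not valid here. The odds ratio is the appropriate measure.
OR = (a·d)/(b·c) = (351 × 1693) / (145 × 1363) = 594243 / 197635 = 3.00677

3.01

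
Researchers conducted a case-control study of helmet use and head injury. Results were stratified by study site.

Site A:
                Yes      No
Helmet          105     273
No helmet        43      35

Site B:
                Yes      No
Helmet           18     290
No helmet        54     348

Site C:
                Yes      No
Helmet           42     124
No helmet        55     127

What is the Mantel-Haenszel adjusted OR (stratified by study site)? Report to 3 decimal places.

OR_MH = Σ(aᵢdᵢ/nᵢ) / Σ(bᵢcᵢ/nᵢ), where nᵢ is the stratum total.
Stratum 1 (Site A): n = 456; a·d/n = 105·35/456 = 8.0592; b·c/n = 273·43/456 = 25.7434
Stratum 2 (Site B): n = 710; a·d/n = 18·348/710 = 8.8225; b·c/n = 290·54/710 = 22.0563
Stratum 3 (Site C): n = 348; a·d/n = 42·127/348 = 15.3276; b·c/n = 124·55/348 = 19.5977
OR_MH = (8.0592 + 8.8225 + 15.3276) / (25.7434 + 22.0563 + 19.5977) = 32.2093 / 67.3975 = 0.47790

0.478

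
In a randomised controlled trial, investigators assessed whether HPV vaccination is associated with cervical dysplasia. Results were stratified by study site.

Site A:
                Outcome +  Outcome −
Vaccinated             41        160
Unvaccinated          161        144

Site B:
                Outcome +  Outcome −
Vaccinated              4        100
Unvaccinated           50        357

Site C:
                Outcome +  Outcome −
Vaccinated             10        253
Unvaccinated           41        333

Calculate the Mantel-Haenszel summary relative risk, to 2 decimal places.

RR_MH = Σ(aᵢ·n₀ᵢ/nᵢ) / Σ(cᵢ·n₁ᵢ/nᵢ), with n₁ᵢ = aᵢ+bᵢ (exposed), n₀ᵢ = cᵢ+dᵢ (unexposed), nᵢ = n₁ᵢ+n₀ᵢ.
Stratum 1 (Site A): n₁ = 201, n₀ = 305, n = 506; a·n₀/n = 41·305/506 = 24.7134; c·n₁/n = 161·201/506 = 63.9545
Stratum 2 (Site B): n₁ = 104, n₀ = 407, n = 511; a·n₀/n = 4·407/511 = 3.1859; c·n₁/n = 50·104/511 = 10.1761
Stratum 3 (Site C): n₁ = 263, n₀ = 374, n = 637; a·n₀/n = 10·374/637 = 5.8713; c·n₁/n = 41·263/637 = 16.9278
RR_MH = (24.7134 + 3.1859 + 5.8713) / (63.9545 + 10.1761 + 16.9278) = 33.7706 / 91.0585 = 0.37087

0.37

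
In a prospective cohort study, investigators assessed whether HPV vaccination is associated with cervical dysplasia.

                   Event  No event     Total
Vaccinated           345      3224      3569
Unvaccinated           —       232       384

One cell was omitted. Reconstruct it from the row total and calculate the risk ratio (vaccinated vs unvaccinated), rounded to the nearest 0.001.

0.244

The missing cell is in the unexposed row: 384 − 232 = 152.
So a = 345, b = 3224, c = 152, d = 232.
RR = [a/(a+b)] / [c/(c+d)] = (345/3569) / (152/384) = 0.09667/0.39583 = 0.24421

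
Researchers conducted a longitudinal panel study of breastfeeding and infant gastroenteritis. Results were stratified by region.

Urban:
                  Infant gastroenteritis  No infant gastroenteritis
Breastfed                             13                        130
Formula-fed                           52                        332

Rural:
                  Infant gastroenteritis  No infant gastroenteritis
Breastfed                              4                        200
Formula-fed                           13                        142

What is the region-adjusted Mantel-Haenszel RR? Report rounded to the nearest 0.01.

RR_MH = Σ(aᵢ·n₀ᵢ/nᵢ) / Σ(cᵢ·n₁ᵢ/nᵢ), with n₁ᵢ = aᵢ+bᵢ (exposed), n₀ᵢ = cᵢ+dᵢ (unexposed), nᵢ = n₁ᵢ+n₀ᵢ.
Stratum 1 (Urban): n₁ = 143, n₀ = 384, n = 527; a·n₀/n = 13·384/527 = 9.4725; c·n₁/n = 52·143/527 = 14.1101
Stratum 2 (Rural): n₁ = 204, n₀ = 155, n = 359; a·n₀/n = 4·155/359 = 1.7270; c·n₁/n = 13·204/359 = 7.3872
RR_MH = (9.4725 + 1.7270) / (14.1101 + 7.3872) = 11.1995 / 21.4972 = 0.52097

0.52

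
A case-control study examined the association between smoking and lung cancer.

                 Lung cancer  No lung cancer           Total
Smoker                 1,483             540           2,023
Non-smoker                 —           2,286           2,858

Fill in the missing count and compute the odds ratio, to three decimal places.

The missing cell is in the unexposed row: 2858 − 2286 = 572.
So a = 1483, b = 540, c = 572, d = 2286.
OR = (a·d)/(b·c) = (1483 × 2286) / (540 × 572) = 3390138 / 308880 = 10.97558

10.976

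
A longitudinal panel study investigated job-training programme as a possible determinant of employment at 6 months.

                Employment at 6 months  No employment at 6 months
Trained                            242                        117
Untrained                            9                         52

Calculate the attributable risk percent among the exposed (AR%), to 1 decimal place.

Cells: a = 242, b = 117, c = 9, d = 52.
Risk in exposed = 242/359 = 0.67409; risk in unexposed = 9/61 = 0.14754.
RR = 0.67409/0.14754 = 4.56886
AR% = (RR − 1)/RR × 100 = (4.56886 − 1)/4.56886 × 100 = 78.1127%

78.1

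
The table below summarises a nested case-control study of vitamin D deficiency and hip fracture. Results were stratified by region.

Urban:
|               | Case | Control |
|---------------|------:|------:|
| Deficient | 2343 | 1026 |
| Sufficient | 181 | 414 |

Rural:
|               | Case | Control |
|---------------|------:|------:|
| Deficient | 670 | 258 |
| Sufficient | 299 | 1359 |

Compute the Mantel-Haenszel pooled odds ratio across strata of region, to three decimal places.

OR_MH = Σ(aᵢdᵢ/nᵢ) / Σ(bᵢcᵢ/nᵢ), where nᵢ is the stratum total.
Stratum 1 (Urban): n = 3964; a·d/n = 2343·414/3964 = 244.7028; b·c/n = 1026·181/3964 = 46.8481
Stratum 2 (Rural): n = 2586; a·d/n = 670·1359/2586 = 352.0998; b·c/n = 258·299/2586 = 29.8306
OR_MH = (244.7028 + 352.0998) / (46.8481 + 29.8306) = 596.8026 / 76.6788 = 7.78315

7.783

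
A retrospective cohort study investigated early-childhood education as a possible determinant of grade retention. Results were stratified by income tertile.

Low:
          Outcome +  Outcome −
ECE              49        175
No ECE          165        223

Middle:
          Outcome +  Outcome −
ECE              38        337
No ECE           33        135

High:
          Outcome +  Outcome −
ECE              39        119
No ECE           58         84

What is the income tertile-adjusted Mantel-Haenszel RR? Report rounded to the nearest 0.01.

0.54

RR_MH = Σ(aᵢ·n₀ᵢ/nᵢ) / Σ(cᵢ·n₁ᵢ/nᵢ), with n₁ᵢ = aᵢ+bᵢ (exposed), n₀ᵢ = cᵢ+dᵢ (unexposed), nᵢ = n₁ᵢ+n₀ᵢ.
Stratum 1 (Low): n₁ = 224, n₀ = 388, n = 612; a·n₀/n = 49·388/612 = 31.0654; c·n₁/n = 165·224/612 = 60.3922
Stratum 2 (Middle): n₁ = 375, n₀ = 168, n = 543; a·n₀/n = 38·168/543 = 11.7569; c·n₁/n = 33·375/543 = 22.7901
Stratum 3 (High): n₁ = 158, n₀ = 142, n = 300; a·n₀/n = 39·142/300 = 18.4600; c·n₁/n = 58·158/300 = 30.5467
RR_MH = (31.0654 + 11.7569 + 18.4600) / (60.3922 + 22.7901 + 30.5467) = 61.2823 / 113.7289 = 0.53885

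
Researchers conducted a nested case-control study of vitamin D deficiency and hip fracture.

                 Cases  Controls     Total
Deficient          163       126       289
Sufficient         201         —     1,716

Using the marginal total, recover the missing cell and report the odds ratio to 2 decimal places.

9.75

The missing cell is in the unexposed row: 1716 − 201 = 1515.
So a = 163, b = 126, c = 201, d = 1515.
OR = (a·d)/(b·c) = (163 × 1515) / (126 × 201) = 246945 / 25326 = 9.75065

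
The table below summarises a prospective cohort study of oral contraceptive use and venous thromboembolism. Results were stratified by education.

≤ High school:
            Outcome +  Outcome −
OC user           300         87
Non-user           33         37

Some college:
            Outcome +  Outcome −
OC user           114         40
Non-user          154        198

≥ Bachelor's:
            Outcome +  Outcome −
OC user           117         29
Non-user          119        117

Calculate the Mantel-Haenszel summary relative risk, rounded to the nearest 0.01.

RR_MH = Σ(aᵢ·n₀ᵢ/nᵢ) / Σ(cᵢ·n₁ᵢ/nᵢ), with n₁ᵢ = aᵢ+bᵢ (exposed), n₀ᵢ = cᵢ+dᵢ (unexposed), nᵢ = n₁ᵢ+n₀ᵢ.
Stratum 1 (≤ High school): n₁ = 387, n₀ = 70, n = 457; a·n₀/n = 300·70/457 = 45.9519; c·n₁/n = 33·387/457 = 27.9453
Stratum 2 (Some college): n₁ = 154, n₀ = 352, n = 506; a·n₀/n = 114·352/506 = 79.3043; c·n₁/n = 154·154/506 = 46.8696
Stratum 3 (≥ Bachelor's): n₁ = 146, n₀ = 236, n = 382; a·n₀/n = 117·236/382 = 72.2827; c·n₁/n = 119·146/382 = 45.4817
RR_MH = (45.9519 + 79.3043 + 72.2827) / (27.9453 + 46.8696 + 45.4817) = 197.5389 / 120.2965 = 1.64210

1.64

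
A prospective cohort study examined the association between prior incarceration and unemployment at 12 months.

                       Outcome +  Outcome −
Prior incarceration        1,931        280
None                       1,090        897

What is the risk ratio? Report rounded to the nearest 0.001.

1.592

Cells: a = 1931, b = 280, c = 1090, d = 897.
Risk in exposed = 1931/2211 = 0.87336; risk in unexposed = 1090/1987 = 0.54857.
RR = 0.87336 / 0.54857 = 1.59208
The risk among the exposed is 1.59 times that among the unexposed.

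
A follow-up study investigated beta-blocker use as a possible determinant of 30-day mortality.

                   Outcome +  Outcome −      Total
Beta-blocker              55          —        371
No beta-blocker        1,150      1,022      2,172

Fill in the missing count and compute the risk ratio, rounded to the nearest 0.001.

0.280

The missing cell is in the exposed row: 371 − 55 = 316.
So a = 55, b = 316, c = 1150, d = 1022.
RR = [a/(a+b)] / [c/(c+d)] = (55/371) / (1150/2172) = 0.14825/0.52947 = 0.28000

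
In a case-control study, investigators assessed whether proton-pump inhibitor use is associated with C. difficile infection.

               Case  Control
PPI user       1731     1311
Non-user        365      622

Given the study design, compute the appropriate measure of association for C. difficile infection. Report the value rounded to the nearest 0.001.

Cells: a = 1731, b = 1311, c = 365, d = 622.
This is a case-control study: participants were sampled on outcome status, so risks in the source population cannot be estimated directly — relative risk is not valid here. The odds ratio is the appropriate measure.
OR = (a·d)/(b·c) = (1731 × 622) / (1311 × 365) = 1076682 / 478515 = 2.25005

2.250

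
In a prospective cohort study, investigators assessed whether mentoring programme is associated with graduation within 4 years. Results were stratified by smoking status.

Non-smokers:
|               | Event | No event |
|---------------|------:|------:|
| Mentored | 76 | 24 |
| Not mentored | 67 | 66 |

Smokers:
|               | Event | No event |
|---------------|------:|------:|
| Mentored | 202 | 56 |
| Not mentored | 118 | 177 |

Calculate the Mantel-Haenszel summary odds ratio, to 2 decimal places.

4.57

OR_MH = Σ(aᵢdᵢ/nᵢ) / Σ(bᵢcᵢ/nᵢ), where nᵢ is the stratum total.
Stratum 1 (Non-smokers): n = 233; a·d/n = 76·66/233 = 21.5279; b·c/n = 24·67/233 = 6.9013
Stratum 2 (Smokers): n = 553; a·d/n = 202·177/553 = 64.6546; b·c/n = 56·118/553 = 11.9494
OR_MH = (21.5279 + 64.6546) / (6.9013 + 11.9494) = 86.1825 / 18.8507 = 4.57186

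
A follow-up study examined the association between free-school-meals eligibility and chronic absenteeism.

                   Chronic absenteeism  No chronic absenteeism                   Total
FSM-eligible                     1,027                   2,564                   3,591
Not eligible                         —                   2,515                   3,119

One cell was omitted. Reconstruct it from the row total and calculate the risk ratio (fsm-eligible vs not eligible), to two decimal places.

1.48

The missing cell is in the unexposed row: 3119 − 2515 = 604.
So a = 1027, b = 2564, c = 604, d = 2515.
RR = [a/(a+b)] / [c/(c+d)] = (1027/3591) / (604/3119) = 0.28599/0.19365 = 1.47684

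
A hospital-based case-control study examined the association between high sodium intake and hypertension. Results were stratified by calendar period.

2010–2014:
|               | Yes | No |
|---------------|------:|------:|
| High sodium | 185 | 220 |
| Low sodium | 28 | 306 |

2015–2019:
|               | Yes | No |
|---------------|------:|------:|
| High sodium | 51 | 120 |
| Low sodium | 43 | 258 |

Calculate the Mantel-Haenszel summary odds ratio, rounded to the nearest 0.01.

OR_MH = Σ(aᵢdᵢ/nᵢ) / Σ(bᵢcᵢ/nᵢ), where nᵢ is the stratum total.
Stratum 1 (2010–2014): n = 739; a·d/n = 185·306/739 = 76.6035; b·c/n = 220·28/739 = 8.3356
Stratum 2 (2015–2019): n = 472; a·d/n = 51·258/472 = 27.8771; b·c/n = 120·43/472 = 10.9322
OR_MH = (76.6035 + 27.8771) / (8.3356 + 10.9322) = 104.4806 / 19.2678 = 5.42255

5.42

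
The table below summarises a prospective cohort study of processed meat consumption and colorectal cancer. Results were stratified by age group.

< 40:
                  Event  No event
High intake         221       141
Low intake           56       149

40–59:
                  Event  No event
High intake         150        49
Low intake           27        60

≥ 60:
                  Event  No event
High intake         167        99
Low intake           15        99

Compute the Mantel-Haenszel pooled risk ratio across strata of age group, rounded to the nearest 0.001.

2.700

RR_MH = Σ(aᵢ·n₀ᵢ/nᵢ) / Σ(cᵢ·n₁ᵢ/nᵢ), with n₁ᵢ = aᵢ+bᵢ (exposed), n₀ᵢ = cᵢ+dᵢ (unexposed), nᵢ = n₁ᵢ+n₀ᵢ.
Stratum 1 (< 40): n₁ = 362, n₀ = 205, n = 567; a·n₀/n = 221·205/567 = 79.9030; c·n₁/n = 56·362/567 = 35.7531
Stratum 2 (40–59): n₁ = 199, n₀ = 87, n = 286; a·n₀/n = 150·87/286 = 45.6294; c·n₁/n = 27·199/286 = 18.7867
Stratum 3 (≥ 60): n₁ = 266, n₀ = 114, n = 380; a·n₀/n = 167·114/380 = 50.1000; c·n₁/n = 15·266/380 = 10.5000
RR_MH = (79.9030 + 45.6294 + 50.1000) / (35.7531 + 18.7867 + 10.5000) = 175.6324 / 65.0398 = 2.70038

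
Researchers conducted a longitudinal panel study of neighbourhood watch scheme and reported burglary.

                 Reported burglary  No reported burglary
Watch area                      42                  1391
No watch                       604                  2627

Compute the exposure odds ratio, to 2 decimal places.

Cells: a = 42, b = 1391, c = 604, d = 2627.
OR = (a·d)/(b·c) = (42 × 2627) / (1391 × 604) = 110334 / 840164 = 0.13132
Exposure is associated with lower odds of reported burglary (OR = 0.13 < 1).

0.13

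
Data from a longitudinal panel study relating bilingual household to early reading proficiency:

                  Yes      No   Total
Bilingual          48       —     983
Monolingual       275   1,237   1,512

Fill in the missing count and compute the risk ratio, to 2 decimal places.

The missing cell is in the exposed row: 983 − 48 = 935.
So a = 48, b = 935, c = 275, d = 1237.
RR = [a/(a+b)] / [c/(c+d)] = (48/983) / (275/1512) = 0.04883/0.18188 = 0.26848

0.27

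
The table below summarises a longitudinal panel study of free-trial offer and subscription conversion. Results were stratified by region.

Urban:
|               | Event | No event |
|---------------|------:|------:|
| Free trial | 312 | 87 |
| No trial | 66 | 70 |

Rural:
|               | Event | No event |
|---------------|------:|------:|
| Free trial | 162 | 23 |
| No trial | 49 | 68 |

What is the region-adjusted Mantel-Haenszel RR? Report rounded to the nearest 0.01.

RR_MH = Σ(aᵢ·n₀ᵢ/nᵢ) / Σ(cᵢ·n₁ᵢ/nᵢ), with n₁ᵢ = aᵢ+bᵢ (exposed), n₀ᵢ = cᵢ+dᵢ (unexposed), nᵢ = n₁ᵢ+n₀ᵢ.
Stratum 1 (Urban): n₁ = 399, n₀ = 136, n = 535; a·n₀/n = 312·136/535 = 79.3121; c·n₁/n = 66·399/535 = 49.2224
Stratum 2 (Rural): n₁ = 185, n₀ = 117, n = 302; a·n₀/n = 162·117/302 = 62.7616; c·n₁/n = 49·185/302 = 30.0166
RR_MH = (79.3121 + 62.7616) / (49.2224 + 30.0166) = 142.0737 / 79.2390 = 1.79298

1.79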